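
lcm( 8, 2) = 8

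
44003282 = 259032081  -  215028799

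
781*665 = 519365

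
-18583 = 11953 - 30536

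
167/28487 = 167/28487 = 0.01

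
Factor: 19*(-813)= -15447 = - 3^1*19^1*271^1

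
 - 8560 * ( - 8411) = 71998160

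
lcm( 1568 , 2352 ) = 4704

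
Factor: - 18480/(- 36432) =35/69 = 3^( - 1)*5^1*7^1 *23^ (-1)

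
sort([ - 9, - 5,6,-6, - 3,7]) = [  -  9, - 6,- 5, - 3, 6, 7] 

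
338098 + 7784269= 8122367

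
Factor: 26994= 2^1*3^1*11^1*409^1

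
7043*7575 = 53350725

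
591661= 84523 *7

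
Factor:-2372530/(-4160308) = 2^( - 1) * 5^1*17^(-1)  *19^1*193^( - 1)*317^( - 1 )*12487^1 = 1186265/2080154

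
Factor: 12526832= 2^4*373^1*2099^1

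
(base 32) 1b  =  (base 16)2b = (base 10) 43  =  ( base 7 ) 61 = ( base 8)53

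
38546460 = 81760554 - 43214094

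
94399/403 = 94399/403= 234.24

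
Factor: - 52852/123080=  - 73/170 = - 2^( - 1 )*5^( - 1)*17^(-1)*73^1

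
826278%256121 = 57915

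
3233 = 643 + 2590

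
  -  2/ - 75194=1/37597 = 0.00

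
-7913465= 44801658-52715123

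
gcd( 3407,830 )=1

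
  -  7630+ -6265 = -13895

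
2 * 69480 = 138960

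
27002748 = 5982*4514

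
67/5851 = 67/5851 = 0.01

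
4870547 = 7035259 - 2164712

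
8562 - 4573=3989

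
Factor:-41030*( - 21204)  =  870000120 = 2^3*3^2*5^1  *11^1*19^1  *31^1*373^1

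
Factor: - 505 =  - 5^1*101^1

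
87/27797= 87/27797 = 0.00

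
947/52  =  947/52 = 18.21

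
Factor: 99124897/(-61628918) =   -  2^( - 1 ) *13^(- 1)*59^1* 127^1 *13229^1*2370343^( - 1) 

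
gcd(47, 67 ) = 1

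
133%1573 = 133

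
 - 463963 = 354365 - 818328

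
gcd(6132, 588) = 84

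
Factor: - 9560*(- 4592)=2^7*5^1*7^1*41^1*239^1 = 43899520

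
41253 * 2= 82506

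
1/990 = 1/990 =0.00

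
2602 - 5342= - 2740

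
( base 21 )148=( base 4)20111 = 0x215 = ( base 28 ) j1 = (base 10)533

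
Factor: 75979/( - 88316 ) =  - 2^( - 2)*22079^( - 1)*75979^1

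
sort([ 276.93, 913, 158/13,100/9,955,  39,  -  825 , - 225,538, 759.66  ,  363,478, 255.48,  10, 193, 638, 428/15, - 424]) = [-825, - 424, - 225, 10,100/9,158/13, 428/15, 39,193, 255.48, 276.93 , 363, 478,538, 638,  759.66, 913 , 955 ] 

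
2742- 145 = 2597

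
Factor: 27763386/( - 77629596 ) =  - 4627231/12938266=- 2^(-1 ) * 7^1*11^( - 1 )*149^( - 1)*173^1*3821^1 *3947^( - 1) 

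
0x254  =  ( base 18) 1F2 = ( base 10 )596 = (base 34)hi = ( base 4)21110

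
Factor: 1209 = 3^1*13^1*31^1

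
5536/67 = 82 + 42/67 = 82.63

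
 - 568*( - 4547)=2582696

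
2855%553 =90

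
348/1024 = 87/256 = 0.34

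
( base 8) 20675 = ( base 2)10000110111101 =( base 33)7uo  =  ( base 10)8637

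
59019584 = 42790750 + 16228834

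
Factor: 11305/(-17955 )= -17/27 = - 3^(  -  3 )*17^1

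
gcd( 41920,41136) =16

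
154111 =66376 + 87735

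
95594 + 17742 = 113336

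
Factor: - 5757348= - 2^2*3^1 *37^1 * 12967^1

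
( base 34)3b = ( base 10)113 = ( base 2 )1110001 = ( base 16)71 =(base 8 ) 161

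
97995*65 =6369675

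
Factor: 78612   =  2^2 * 3^1*6551^1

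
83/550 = 83/550 = 0.15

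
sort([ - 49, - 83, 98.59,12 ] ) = [ - 83, - 49, 12, 98.59 ] 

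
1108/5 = 221+3/5 = 221.60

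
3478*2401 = 8350678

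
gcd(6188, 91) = 91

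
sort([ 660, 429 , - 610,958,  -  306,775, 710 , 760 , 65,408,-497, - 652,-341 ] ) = [-652, - 610, - 497,-341, - 306,65 , 408 , 429, 660, 710,  760, 775,  958]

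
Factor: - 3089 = -3089^1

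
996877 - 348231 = 648646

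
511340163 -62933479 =448406684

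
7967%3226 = 1515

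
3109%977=178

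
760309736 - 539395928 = 220913808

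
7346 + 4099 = 11445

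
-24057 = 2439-26496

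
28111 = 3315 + 24796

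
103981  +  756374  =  860355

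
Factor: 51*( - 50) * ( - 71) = 181050 = 2^1*3^1*5^2*17^1*71^1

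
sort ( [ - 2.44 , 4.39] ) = [ - 2.44, 4.39]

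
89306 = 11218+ 78088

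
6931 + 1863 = 8794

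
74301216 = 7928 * 9372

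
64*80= 5120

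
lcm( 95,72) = 6840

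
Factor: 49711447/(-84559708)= - 2^( - 2)*29^ ( - 1)*113^( - 1)*6451^( - 1) * 49711447^1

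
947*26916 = 25489452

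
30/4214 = 15/2107 = 0.01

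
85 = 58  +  27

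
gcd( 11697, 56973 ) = 21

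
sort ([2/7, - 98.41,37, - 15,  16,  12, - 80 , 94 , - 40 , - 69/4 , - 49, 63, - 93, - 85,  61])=[ - 98.41, - 93, - 85, - 80, - 49,-40,-69/4,-15,  2/7, 12,  16,  37,61 , 63,94 ]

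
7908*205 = 1621140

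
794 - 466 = 328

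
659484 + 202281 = 861765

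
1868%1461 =407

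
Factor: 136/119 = 8/7 =2^3*7^( - 1) 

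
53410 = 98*545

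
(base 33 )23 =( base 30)29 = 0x45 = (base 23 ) 30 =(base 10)69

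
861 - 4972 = - 4111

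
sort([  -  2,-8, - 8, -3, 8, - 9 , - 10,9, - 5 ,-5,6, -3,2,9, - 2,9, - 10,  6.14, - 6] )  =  [-10, - 10 , - 9,-8,-8,  -  6, - 5,-5, - 3, - 3, - 2,  -  2,2 , 6,6.14, 8, 9,  9,9] 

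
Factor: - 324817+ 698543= 2^1*67^1*2789^1 = 373726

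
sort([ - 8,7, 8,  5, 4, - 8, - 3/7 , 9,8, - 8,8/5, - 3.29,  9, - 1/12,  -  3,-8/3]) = [ - 8, - 8, - 8, - 3.29, - 3, - 8/3,  -  3/7, - 1/12 , 8/5,4,5 , 7,8,  8, 9,9]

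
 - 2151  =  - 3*717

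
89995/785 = 114  +  101/157=114.64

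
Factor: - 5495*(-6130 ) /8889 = 2^1*3^(-1) * 5^2*7^1*157^1*613^1*2963^( - 1)=33684350/8889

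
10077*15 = 151155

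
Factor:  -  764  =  -2^2*191^1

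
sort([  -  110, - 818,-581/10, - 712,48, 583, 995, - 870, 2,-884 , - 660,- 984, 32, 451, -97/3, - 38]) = [ - 984 , - 884, - 870,- 818,  -  712 ,  -  660, - 110, - 581/10, - 38, - 97/3,2, 32, 48 , 451,583 , 995]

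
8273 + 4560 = 12833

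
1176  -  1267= - 91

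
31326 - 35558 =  - 4232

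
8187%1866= 723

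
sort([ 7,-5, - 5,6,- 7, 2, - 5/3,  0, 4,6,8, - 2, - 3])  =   [ - 7, - 5, - 5, - 3,  -  2, - 5/3, 0,2 , 4, 6 , 6,7 , 8 ] 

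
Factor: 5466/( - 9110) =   -  3/5 = - 3^1 * 5^ ( - 1) 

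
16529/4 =4132+1/4 = 4132.25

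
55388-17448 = 37940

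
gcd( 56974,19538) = 2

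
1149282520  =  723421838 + 425860682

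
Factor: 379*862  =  2^1*379^1*431^1 = 326698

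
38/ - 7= - 38/7= -5.43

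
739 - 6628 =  - 5889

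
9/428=9/428 = 0.02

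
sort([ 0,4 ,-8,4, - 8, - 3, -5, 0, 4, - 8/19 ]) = [ - 8, - 8, - 5 , - 3, - 8/19,0,0 , 4,4,4] 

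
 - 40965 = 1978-42943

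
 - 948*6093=-5776164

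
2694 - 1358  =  1336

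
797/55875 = 797/55875 = 0.01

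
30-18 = 12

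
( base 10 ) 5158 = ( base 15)17dd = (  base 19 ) e59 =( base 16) 1426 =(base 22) AEA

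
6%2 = 0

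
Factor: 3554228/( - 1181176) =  - 2^ ( - 1)*147647^( - 1 )*888557^1 = - 888557/295294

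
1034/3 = 1034/3= 344.67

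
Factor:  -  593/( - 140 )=2^( - 2 ) *5^( - 1 )*7^(-1)*593^1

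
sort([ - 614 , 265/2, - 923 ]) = [ - 923, - 614, 265/2]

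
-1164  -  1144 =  - 2308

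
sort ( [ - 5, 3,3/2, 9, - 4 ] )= [ - 5, - 4, 3/2, 3,  9]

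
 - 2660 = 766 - 3426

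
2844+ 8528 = 11372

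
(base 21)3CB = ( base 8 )3062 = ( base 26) 290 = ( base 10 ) 1586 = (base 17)585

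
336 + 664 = 1000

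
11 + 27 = 38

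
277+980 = 1257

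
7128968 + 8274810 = 15403778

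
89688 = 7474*12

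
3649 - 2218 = 1431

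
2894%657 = 266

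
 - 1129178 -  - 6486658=5357480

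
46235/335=138 + 1/67 = 138.01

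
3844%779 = 728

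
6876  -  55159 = - 48283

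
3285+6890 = 10175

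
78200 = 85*920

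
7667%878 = 643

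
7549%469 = 45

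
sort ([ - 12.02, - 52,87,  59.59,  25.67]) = [ - 52,  -  12.02 , 25.67, 59.59, 87] 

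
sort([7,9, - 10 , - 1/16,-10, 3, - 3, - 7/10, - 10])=[ - 10, - 10, - 10, - 3, - 7/10, - 1/16,3, 7,9 ] 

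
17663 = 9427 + 8236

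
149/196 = 149/196 = 0.76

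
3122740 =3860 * 809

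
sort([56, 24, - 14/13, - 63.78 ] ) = [ - 63.78, - 14/13 , 24, 56 ]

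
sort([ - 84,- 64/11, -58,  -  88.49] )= [ - 88.49 , - 84, - 58, - 64/11]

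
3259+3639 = 6898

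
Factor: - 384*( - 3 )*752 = 2^11*3^2*47^1 = 866304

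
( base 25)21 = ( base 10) 51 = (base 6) 123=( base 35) 1g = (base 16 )33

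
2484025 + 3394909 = 5878934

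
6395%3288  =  3107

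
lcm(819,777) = 30303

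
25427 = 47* 541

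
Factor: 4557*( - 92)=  - 419244= - 2^2*3^1*7^2*23^1*31^1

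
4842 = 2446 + 2396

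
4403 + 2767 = 7170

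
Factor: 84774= 2^1*3^1* 71^1*199^1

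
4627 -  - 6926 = 11553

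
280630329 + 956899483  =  1237529812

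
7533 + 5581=13114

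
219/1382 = 219/1382 = 0.16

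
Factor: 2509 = 13^1*193^1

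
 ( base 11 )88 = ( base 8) 140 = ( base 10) 96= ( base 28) 3C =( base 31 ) 33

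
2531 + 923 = 3454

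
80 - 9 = 71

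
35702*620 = 22135240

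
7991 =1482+6509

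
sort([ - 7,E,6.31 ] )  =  [- 7,  E,  6.31]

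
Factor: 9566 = 2^1*4783^1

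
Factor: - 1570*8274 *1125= - 2^2*3^3*5^4*7^1*157^1 * 197^1 = - 14613952500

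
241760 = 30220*8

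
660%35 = 30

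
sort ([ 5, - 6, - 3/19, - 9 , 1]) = [- 9,-6, - 3/19,  1,5]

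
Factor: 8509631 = 13^1 * 654587^1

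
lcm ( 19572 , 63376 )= 1330896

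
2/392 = 1/196 = 0.01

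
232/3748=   58/937= 0.06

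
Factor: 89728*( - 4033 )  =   - 2^7*37^1*109^1*701^1 = -  361873024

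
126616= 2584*49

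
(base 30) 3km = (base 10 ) 3322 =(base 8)6372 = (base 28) 46i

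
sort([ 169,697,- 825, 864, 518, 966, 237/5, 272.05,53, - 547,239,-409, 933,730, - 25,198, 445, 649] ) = [-825,-547, - 409, - 25, 237/5, 53,169,198, 239, 272.05 , 445,518, 649 , 697  ,  730, 864 , 933, 966 ]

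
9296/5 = 1859+1/5 = 1859.20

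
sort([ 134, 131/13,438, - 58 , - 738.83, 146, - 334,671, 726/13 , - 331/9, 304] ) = [ - 738.83, - 334, - 58, - 331/9 , 131/13, 726/13,134,146, 304, 438, 671 ] 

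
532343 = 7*76049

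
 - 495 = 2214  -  2709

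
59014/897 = 59014/897= 65.79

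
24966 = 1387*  18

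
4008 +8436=12444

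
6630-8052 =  - 1422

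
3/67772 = 3/67772 = 0.00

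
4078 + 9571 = 13649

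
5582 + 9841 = 15423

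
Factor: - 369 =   -  3^2*41^1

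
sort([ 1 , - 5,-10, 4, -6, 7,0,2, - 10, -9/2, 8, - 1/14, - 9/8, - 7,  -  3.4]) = [ - 10,  -  10,-7, - 6, - 5,-9/2, - 3.4, - 9/8, - 1/14,  0, 1, 2, 4, 7,  8]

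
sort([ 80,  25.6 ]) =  [25.6,  80] 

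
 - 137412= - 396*347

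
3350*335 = 1122250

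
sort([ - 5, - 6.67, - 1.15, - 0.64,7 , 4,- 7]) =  [ - 7, - 6.67, - 5,-1.15, - 0.64 , 4,  7]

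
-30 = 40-70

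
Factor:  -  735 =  - 3^1 * 5^1 * 7^2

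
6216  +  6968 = 13184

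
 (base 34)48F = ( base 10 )4911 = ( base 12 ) 2a13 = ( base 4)1030233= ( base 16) 132F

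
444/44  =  111/11 = 10.09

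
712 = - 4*(-178)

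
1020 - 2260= - 1240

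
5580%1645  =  645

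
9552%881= 742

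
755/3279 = 755/3279  =  0.23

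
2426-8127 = - 5701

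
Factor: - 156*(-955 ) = 2^2*3^1 * 5^1*13^1*191^1 = 148980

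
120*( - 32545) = - 3905400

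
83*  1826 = 151558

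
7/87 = 7/87 = 0.08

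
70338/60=11723/10 = 1172.30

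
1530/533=2+464/533 = 2.87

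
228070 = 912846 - 684776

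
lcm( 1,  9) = 9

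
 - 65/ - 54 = 1 + 11/54 =1.20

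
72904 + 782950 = 855854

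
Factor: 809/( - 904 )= - 2^( - 3 ) * 113^(-1 )*809^1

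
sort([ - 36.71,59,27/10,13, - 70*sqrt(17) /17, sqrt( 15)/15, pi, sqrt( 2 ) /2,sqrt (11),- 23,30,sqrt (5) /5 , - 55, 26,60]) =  [ - 55,- 36.71, - 23, - 70*sqrt( 17)/17,sqrt( 15)/15, sqrt ( 5 )/5, sqrt(2) /2,27/10, pi,sqrt( 11),13,26,30,59, 60 ]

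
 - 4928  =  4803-9731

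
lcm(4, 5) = 20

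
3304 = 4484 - 1180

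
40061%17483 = 5095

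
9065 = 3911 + 5154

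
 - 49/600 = - 49/600=- 0.08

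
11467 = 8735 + 2732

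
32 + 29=61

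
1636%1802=1636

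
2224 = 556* 4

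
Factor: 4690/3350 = 5^( - 1 )*7^1 = 7/5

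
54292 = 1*54292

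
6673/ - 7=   -954 + 5/7= - 953.29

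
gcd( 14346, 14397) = 3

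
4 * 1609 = 6436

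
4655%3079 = 1576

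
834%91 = 15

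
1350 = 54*25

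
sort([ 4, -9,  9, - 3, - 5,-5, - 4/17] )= [-9,  -  5, - 5,-3, - 4/17, 4, 9 ]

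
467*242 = 113014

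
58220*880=51233600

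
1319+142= 1461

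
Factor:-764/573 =  -  2^2*3^( - 1) = -  4/3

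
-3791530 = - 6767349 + 2975819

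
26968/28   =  6742/7 = 963.14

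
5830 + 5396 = 11226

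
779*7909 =6161111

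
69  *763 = 52647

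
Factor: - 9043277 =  - 113^1*191^1*419^1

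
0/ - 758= 0/1 = - 0.00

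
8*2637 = 21096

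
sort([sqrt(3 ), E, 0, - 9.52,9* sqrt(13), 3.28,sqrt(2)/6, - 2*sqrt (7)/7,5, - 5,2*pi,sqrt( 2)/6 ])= [ - 9.52,  -  5, - 2*sqrt(7 )/7,0,sqrt(2)/6, sqrt( 2) /6,sqrt(3), E,3.28,5, 2*pi,9 *sqrt(13)] 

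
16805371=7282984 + 9522387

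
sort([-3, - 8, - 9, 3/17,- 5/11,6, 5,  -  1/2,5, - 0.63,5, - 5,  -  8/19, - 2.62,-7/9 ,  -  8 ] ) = [ - 9, -8, - 8, - 5,-3, - 2.62, - 7/9,-0.63,-1/2, - 5/11 ,  -  8/19, 3/17,5,5,5, 6]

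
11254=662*17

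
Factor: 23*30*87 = 60030 = 2^1*3^2 * 5^1*23^1*29^1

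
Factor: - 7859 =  - 29^1*271^1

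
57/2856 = 19/952 = 0.02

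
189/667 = 189/667 = 0.28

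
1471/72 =1471/72 = 20.43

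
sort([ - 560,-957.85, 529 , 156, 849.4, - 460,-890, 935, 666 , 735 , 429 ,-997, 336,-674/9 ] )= [ - 997, - 957.85 ,  -  890, - 560,- 460, - 674/9,156, 336, 429, 529,  666, 735, 849.4, 935] 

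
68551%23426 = 21699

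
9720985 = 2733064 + 6987921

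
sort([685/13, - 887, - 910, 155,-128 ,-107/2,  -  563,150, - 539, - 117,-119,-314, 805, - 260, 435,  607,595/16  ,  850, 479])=[-910, - 887,-563, - 539, - 314, - 260,-128,  -  119,- 117, - 107/2, 595/16, 685/13,150, 155, 435,479,607,805, 850 ]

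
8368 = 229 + 8139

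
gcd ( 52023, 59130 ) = 3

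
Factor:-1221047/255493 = -7^( - 1)*17^( - 1)*19^ ( - 1 )*23^1*113^( - 1)*53089^1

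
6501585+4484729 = 10986314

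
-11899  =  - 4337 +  -7562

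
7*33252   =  232764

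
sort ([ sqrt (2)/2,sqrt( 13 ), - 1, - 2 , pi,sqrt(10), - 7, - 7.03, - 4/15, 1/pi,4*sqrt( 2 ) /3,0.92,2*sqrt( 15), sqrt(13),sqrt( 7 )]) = [ - 7.03, - 7,-2, - 1, - 4/15, 1/pi,sqrt(  2) /2, 0.92, 4*sqrt(2)/3,sqrt( 7),pi,  sqrt( 10),sqrt( 13 )  ,  sqrt(13),  2*sqrt( 15 )]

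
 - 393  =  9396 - 9789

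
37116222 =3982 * 9321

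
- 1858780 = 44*(-42245) 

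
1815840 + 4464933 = 6280773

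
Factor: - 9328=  - 2^4*11^1*53^1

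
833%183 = 101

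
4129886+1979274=6109160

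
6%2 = 0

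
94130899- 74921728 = 19209171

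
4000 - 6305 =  - 2305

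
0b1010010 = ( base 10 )82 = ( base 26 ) 34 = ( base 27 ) 31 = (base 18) 4A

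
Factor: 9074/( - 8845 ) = - 2^1*5^(  -  1)*13^1*29^(- 1 )*61^(  -  1)*349^1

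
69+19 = 88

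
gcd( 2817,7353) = 9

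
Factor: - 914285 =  - 5^1*182857^1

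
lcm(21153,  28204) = 84612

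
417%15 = 12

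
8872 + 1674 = 10546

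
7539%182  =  77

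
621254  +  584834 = 1206088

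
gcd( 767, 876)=1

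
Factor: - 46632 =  - 2^3*3^1 * 29^1*67^1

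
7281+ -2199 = 5082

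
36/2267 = 36/2267 = 0.02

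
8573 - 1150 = 7423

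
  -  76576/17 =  - 4505 + 9/17 = -4504.47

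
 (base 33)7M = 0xFD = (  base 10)253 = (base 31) 85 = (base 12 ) 191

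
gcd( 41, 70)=1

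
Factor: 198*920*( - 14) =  - 2550240 = - 2^5*3^2*5^1*7^1*11^1*23^1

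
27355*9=246195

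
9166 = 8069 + 1097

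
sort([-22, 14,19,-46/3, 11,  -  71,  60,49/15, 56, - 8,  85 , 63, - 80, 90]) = [-80,-71,-22, - 46/3, - 8,49/15, 11,14, 19,56,60, 63,85,90 ]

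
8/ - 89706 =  - 4/44853  =  -0.00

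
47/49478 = 47/49478 = 0.00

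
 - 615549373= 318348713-933898086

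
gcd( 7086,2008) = 2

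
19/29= 19/29 = 0.66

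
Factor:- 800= - 2^5*5^2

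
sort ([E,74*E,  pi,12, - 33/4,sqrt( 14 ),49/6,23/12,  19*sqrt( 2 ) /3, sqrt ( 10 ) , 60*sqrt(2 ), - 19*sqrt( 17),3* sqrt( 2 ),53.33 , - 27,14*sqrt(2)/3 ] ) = [ - 19*sqrt( 17 ),  -  27, - 33/4,23/12 , E,  pi, sqrt( 10 ),sqrt( 14), 3*sqrt (2 ), 14*sqrt( 2 ) /3,49/6  ,  19*sqrt(2 )/3,12, 53.33,  60*sqrt( 2 ),  74*E]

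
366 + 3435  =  3801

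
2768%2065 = 703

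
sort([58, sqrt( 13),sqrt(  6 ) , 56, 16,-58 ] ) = [ - 58, sqrt(6), sqrt(13), 16,  56, 58 ]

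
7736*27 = 208872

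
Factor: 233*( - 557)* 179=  - 179^1*233^1*557^1  =  - 23230799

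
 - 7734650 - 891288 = - 8625938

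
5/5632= 5/5632  =  0.00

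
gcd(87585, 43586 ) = 1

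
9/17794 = 9/17794 = 0.00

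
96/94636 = 24/23659 = 0.00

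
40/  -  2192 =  - 5/274 = -  0.02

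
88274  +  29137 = 117411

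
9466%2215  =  606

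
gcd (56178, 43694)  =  6242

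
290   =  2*145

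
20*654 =13080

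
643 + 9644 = 10287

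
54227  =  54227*1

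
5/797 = 5/797  =  0.01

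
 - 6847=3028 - 9875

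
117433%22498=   4943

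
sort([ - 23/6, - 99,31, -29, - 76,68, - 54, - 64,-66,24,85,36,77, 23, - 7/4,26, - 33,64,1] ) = [ - 99,- 76, - 66, -64,-54, - 33 ,  -  29,-23/6, - 7/4, 1 , 23,24, 26,31,  36  ,  64, 68, 77,85 ]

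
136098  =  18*7561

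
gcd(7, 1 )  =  1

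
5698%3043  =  2655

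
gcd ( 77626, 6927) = 1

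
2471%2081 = 390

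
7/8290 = 7/8290 = 0.00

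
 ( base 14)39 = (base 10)51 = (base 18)2f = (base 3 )1220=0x33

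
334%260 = 74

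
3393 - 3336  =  57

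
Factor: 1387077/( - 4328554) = -2^(-1) * 3^1*23^( - 1)*197^1 * 2347^1 *94099^( - 1)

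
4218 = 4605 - 387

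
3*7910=23730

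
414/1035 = 2/5 = 0.40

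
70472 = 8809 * 8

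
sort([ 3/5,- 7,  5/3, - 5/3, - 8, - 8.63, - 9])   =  [ - 9 ,-8.63,-8, - 7, - 5/3, 3/5,5/3]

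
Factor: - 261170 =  - 2^1*5^1*7^2*13^1*41^1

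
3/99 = 1/33=0.03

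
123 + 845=968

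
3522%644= 302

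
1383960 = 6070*228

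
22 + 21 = 43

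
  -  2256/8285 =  - 1 + 6029/8285 = -0.27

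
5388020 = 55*97964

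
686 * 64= 43904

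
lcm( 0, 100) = 0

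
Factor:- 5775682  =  -2^1* 11^1 * 17^1*15443^1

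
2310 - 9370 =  - 7060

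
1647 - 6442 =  - 4795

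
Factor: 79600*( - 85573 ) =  - 6811610800 = - 2^4*5^2*83^1*199^1*1031^1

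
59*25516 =1505444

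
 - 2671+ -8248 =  -10919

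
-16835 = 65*(-259)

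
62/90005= 62/90005 =0.00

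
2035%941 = 153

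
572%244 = 84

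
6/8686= 3/4343 = 0.00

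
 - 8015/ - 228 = 8015/228 = 35.15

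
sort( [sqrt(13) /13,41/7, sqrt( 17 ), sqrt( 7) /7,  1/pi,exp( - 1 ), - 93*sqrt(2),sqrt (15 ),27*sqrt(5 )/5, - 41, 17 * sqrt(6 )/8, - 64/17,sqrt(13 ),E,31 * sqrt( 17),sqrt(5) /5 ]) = [ - 93 * sqrt( 2), - 41,- 64/17,sqrt( 13) /13 , 1/pi,  exp( - 1 ), sqrt( 7)/7, sqrt (5) /5, E,  sqrt ( 13),sqrt( 15 ),sqrt(17),17*sqrt(6)/8,41/7,27* sqrt(5) /5,31*sqrt(17 )] 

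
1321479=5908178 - 4586699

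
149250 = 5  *29850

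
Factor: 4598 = 2^1*11^2 * 19^1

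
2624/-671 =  - 2624/671  =  -3.91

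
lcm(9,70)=630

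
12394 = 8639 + 3755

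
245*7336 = 1797320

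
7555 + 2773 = 10328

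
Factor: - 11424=  -  2^5 *3^1*7^1*17^1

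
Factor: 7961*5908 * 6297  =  296170503636 = 2^2*3^1*7^1*19^1*211^1*419^1*2099^1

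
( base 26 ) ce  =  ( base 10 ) 326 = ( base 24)DE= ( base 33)9T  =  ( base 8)506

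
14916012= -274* ( - 54438)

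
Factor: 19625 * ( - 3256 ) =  - 2^3*5^3*11^1*37^1 * 157^1= -63899000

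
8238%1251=732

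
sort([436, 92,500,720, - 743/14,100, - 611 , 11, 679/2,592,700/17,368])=[ - 611, - 743/14,11, 700/17,92,100,679/2,  368,436,500 , 592,720]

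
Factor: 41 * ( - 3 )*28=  - 3444 = - 2^2*3^1*7^1*41^1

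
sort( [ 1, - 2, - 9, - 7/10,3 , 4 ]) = [ - 9, - 2, - 7/10,1,3 , 4 ]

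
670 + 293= 963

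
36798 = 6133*6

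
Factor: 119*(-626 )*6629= - 2^1 * 7^2*17^1*313^1*947^1= - 493820726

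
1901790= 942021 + 959769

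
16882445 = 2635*6407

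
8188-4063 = 4125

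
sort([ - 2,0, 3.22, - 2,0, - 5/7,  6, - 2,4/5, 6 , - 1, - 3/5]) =[ - 2, - 2 , - 2, - 1, - 5/7,  -  3/5, 0,0,4/5,3.22 , 6, 6]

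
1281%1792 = 1281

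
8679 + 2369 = 11048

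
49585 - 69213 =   -  19628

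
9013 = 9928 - 915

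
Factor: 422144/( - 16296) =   -  544/21= - 2^5 * 3^ ( - 1 )*7^( - 1 )*17^1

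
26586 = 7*3798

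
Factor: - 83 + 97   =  2^1*7^1 = 14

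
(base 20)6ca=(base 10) 2650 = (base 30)2SA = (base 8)5132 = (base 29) 34B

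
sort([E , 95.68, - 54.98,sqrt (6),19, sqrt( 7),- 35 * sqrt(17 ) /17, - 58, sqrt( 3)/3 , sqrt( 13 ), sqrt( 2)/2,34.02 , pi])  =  [ - 58, - 54.98, - 35*sqrt ( 17)/17, sqrt(3)/3,sqrt(2) /2, sqrt(6), sqrt( 7), E, pi,sqrt(13),19, 34.02, 95.68]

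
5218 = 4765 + 453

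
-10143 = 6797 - 16940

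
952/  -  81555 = -952/81555 = - 0.01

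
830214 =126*6589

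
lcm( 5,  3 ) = 15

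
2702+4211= 6913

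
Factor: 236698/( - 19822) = - 203/17= - 7^1  *  17^ ( - 1)*29^1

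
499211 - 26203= 473008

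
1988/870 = 994/435 = 2.29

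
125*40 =5000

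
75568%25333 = 24902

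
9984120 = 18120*551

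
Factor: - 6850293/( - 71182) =2^ (-1 ) * 3^1*29^1*71^1*1109^1*35591^(-1 )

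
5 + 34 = 39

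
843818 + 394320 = 1238138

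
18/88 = 9/44 = 0.20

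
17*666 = 11322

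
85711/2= 85711/2 = 42855.50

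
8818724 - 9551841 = - 733117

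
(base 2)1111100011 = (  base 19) 2e7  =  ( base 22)215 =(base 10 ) 995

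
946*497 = 470162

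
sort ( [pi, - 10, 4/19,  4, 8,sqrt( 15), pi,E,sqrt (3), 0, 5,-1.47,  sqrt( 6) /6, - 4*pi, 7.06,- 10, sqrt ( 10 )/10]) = [- 4*pi, - 10, - 10, - 1.47, 0,4/19,sqrt( 10)/10 , sqrt (6)/6, sqrt (3), E, pi, pi, sqrt( 15), 4, 5,7.06,8]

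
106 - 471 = -365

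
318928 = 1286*248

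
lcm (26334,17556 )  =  52668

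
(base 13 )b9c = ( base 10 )1988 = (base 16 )7C4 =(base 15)8c8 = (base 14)a20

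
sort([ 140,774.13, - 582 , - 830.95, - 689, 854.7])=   [- 830.95,-689, - 582, 140,774.13, 854.7 ] 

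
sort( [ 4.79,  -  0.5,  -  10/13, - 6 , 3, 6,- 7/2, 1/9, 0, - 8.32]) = [ - 8.32, - 6,  -  7/2, - 10/13, - 0.5,0,1/9,3,4.79,6]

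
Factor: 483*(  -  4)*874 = -1688568 = - 2^3*3^1*7^1*19^1 * 23^2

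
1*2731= 2731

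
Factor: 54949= 54949^1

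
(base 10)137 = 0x89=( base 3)12002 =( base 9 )162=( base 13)a7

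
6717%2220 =57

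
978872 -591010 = 387862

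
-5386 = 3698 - 9084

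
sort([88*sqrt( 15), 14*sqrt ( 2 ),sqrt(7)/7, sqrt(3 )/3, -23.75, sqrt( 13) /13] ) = [ - 23.75, sqrt(13)/13, sqrt( 7)/7,sqrt(3 ) /3,14 *sqrt( 2), 88*sqrt(15) ] 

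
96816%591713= 96816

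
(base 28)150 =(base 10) 924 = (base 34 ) R6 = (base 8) 1634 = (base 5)12144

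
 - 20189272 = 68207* ( - 296)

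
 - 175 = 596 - 771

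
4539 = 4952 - 413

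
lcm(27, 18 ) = 54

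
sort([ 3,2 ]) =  [ 2, 3 ] 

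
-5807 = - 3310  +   - 2497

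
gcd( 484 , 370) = 2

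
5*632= 3160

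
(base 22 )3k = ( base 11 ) 79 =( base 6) 222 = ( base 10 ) 86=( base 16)56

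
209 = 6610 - 6401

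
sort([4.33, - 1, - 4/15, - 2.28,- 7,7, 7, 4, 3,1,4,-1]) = [ - 7, - 2.28, - 1, - 1, - 4/15, 1,3,4, 4 , 4.33,  7,7]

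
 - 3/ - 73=3/73 = 0.04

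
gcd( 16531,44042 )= 61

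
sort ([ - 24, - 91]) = [ - 91, - 24 ] 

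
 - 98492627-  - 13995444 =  - 84497183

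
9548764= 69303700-59754936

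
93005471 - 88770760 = 4234711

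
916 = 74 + 842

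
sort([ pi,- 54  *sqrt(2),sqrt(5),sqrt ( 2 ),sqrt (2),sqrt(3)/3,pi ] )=[ - 54*sqrt( 2),sqrt( 3 ) /3,  sqrt(2 ), sqrt( 2),sqrt( 5 ), pi, pi ]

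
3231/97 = 33 + 30/97  =  33.31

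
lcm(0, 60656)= 0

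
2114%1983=131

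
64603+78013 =142616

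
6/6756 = 1/1126 = 0.00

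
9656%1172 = 280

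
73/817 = 73/817 =0.09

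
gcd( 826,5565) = 7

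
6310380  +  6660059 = 12970439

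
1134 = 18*63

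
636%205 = 21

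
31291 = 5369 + 25922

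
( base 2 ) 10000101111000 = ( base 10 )8568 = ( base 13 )3B91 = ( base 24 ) EL0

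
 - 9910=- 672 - 9238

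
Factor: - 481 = -13^1*37^1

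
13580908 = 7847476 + 5733432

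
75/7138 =75/7138= 0.01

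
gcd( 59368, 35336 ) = 8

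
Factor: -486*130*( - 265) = 2^2*3^5*5^2 * 13^1*53^1 = 16742700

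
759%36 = 3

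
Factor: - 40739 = - 40739^1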